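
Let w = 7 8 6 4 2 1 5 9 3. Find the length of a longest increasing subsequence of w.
3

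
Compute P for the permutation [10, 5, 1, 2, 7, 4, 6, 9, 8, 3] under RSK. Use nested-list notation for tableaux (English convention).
P = [[1, 2, 3, 6, 8], [4, 7, 9], [5], [10]]

After inserting 10: P = [[10]].
After inserting 5: P = [[5], [10]].
After inserting 1: P = [[1], [5], [10]].
After inserting 2: P = [[1, 2], [5], [10]].
After inserting 7: P = [[1, 2, 7], [5], [10]].
After inserting 4: P = [[1, 2, 4], [5, 7], [10]].
After inserting 6: P = [[1, 2, 4, 6], [5, 7], [10]].
After inserting 9: P = [[1, 2, 4, 6, 9], [5, 7], [10]].
After inserting 8: P = [[1, 2, 4, 6, 8], [5, 7, 9], [10]].
After inserting 3: P = [[1, 2, 3, 6, 8], [4, 7, 9], [5], [10]].

So P = [[1, 2, 3, 6, 8], [4, 7, 9], [5], [10]].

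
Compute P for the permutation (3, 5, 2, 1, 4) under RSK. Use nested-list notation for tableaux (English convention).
Insert 3: appended to row 1. P = [[3]].
Insert 5: appended to row 1. P = [[3, 5]].
Insert 2: 2 bumps 3 from row 1; 3 starts row 2. P = [[2, 5], [3]].
Insert 1: 1 bumps 2 from row 1; 2 bumps 3 from row 2; 3 starts row 3. P = [[1, 5], [2], [3]].
Insert 4: 4 bumps 5 from row 1; 5 appends to row 2. P = [[1, 4], [2, 5], [3]].

So P = [[1, 4], [2, 5], [3]].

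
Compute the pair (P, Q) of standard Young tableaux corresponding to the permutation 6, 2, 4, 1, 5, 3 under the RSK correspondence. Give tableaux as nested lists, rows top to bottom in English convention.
P = [[1, 3, 5], [2, 4], [6]], Q = [[1, 3, 5], [2, 6], [4]]

Insert each entry of the permutation into P by Schensted row insertion, recording in Q the position of each new cell.

Insert 6: appended to row 1. P = [[6]].
Insert 2: 2 bumps 6 from row 1; 6 starts row 2. P = [[2], [6]].
Insert 4: appended to row 1. P = [[2, 4], [6]].
Insert 1: 1 bumps 2 from row 1; 2 bumps 6 from row 2; 6 starts row 3. P = [[1, 4], [2], [6]].
Insert 5: appended to row 1. P = [[1, 4, 5], [2], [6]].
Insert 3: 3 bumps 4 from row 1; 4 appends to row 2. P = [[1, 3, 5], [2, 4], [6]].

So P = [[1, 3, 5], [2, 4], [6]], Q = [[1, 3, 5], [2, 6], [4]].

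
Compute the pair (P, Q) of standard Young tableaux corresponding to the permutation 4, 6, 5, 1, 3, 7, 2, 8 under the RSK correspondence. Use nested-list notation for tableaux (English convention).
Insert each entry of the permutation into P by Schensted row insertion, recording in Q the position of each new cell.

Insert 4: appended to row 1. P = [[4]], Q = [[1]].
Insert 6: appended to row 1. P = [[4, 6]], Q = [[1, 2]].
Insert 5: 5 bumps 6 from row 1; 6 starts row 2. P = [[4, 5], [6]], Q = [[1, 2], [3]].
Insert 1: 1 bumps 4 from row 1; 4 bumps 6 from row 2; 6 starts row 3. P = [[1, 5], [4], [6]], Q = [[1, 2], [3], [4]].
Insert 3: 3 bumps 5 from row 1; 5 appends to row 2. P = [[1, 3], [4, 5], [6]], Q = [[1, 2], [3, 5], [4]].
Insert 7: appended to row 1. P = [[1, 3, 7], [4, 5], [6]], Q = [[1, 2, 6], [3, 5], [4]].
Insert 2: 2 bumps 3 from row 1; 3 bumps 4 from row 2; 4 bumps 6 from row 3; 6 starts row 4. P = [[1, 2, 7], [3, 5], [4], [6]], Q = [[1, 2, 6], [3, 5], [4], [7]].
Insert 8: appended to row 1. P = [[1, 2, 7, 8], [3, 5], [4], [6]], Q = [[1, 2, 6, 8], [3, 5], [4], [7]].

So P = [[1, 2, 7, 8], [3, 5], [4], [6]], Q = [[1, 2, 6, 8], [3, 5], [4], [7]].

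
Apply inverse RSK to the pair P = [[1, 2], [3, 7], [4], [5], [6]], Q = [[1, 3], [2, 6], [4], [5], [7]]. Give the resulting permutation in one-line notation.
6 5 7 4 1 3 2

Reverse the RSK construction: for i from n down to 1, find the cell of Q containing i, remove the entry at that cell from P, and reverse-bump it up through P; the value ejected from row 1 is w(i).

Step i=7: Q has 7 at row 5, column 1; remove 6 from row 5 of P and reverse-bump: 6 enters row 4 and ejects 5; 5 enters row 3 and ejects 4; 4 enters row 2 and ejects 3; 3 enters row 1 and ejects 2. So w(7) = 2. P is now [[1, 3], [4, 7], [5], [6]].
Step i=6: Q has 6 at row 2, column 2; remove 7 from row 2 of P and reverse-bump: 7 enters row 1 and ejects 3. So w(6) = 3. P is now [[1, 7], [4], [5], [6]].
Step i=5: Q has 5 at row 4, column 1; remove 6 from row 4 of P and reverse-bump: 6 enters row 3 and ejects 5; 5 enters row 2 and ejects 4; 4 enters row 1 and ejects 1. So w(5) = 1. P is now [[4, 7], [5], [6]].
Step i=4: Q has 4 at row 3, column 1; remove 6 from row 3 of P and reverse-bump: 6 enters row 2 and ejects 5; 5 enters row 1 and ejects 4. So w(4) = 4. P is now [[5, 7], [6]].
Step i=3: Q has 3 at row 1, column 2; remove that cell from P, ejecting 7. So w(3) = 7. P is now [[5], [6]].
Step i=2: Q has 2 at row 2, column 1; remove 6 from row 2 of P and reverse-bump: 6 enters row 1 and ejects 5. So w(2) = 5. P is now [[6]].
Step i=1: Q has 1 at row 1, column 1; remove that cell from P, ejecting 6. So w(1) = 6. P is now [].

So w = 6 5 7 4 1 3 2.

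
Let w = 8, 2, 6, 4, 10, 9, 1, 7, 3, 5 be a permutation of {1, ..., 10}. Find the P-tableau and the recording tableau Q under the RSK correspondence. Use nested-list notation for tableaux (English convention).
P = [[1, 3, 5], [2, 4, 7], [6, 9], [8, 10]], Q = [[1, 3, 5], [2, 6, 10], [4, 8], [7, 9]]

Insert each entry of the permutation into P by Schensted row insertion, recording in Q the position of each new cell.

Insert 8: appended to row 1. P = [[8]], Q = [[1]].
Insert 2: 2 bumps 8 from row 1; 8 starts row 2. P = [[2], [8]], Q = [[1], [2]].
Insert 6: appended to row 1. P = [[2, 6], [8]], Q = [[1, 3], [2]].
Insert 4: 4 bumps 6 from row 1; 6 bumps 8 from row 2; 8 starts row 3. P = [[2, 4], [6], [8]], Q = [[1, 3], [2], [4]].
Insert 10: appended to row 1. P = [[2, 4, 10], [6], [8]], Q = [[1, 3, 5], [2], [4]].
Insert 9: 9 bumps 10 from row 1; 10 appends to row 2. P = [[2, 4, 9], [6, 10], [8]], Q = [[1, 3, 5], [2, 6], [4]].
Insert 1: 1 bumps 2 from row 1; 2 bumps 6 from row 2; 6 bumps 8 from row 3; 8 starts row 4. P = [[1, 4, 9], [2, 10], [6], [8]], Q = [[1, 3, 5], [2, 6], [4], [7]].
Insert 7: 7 bumps 9 from row 1; 9 bumps 10 from row 2; 10 appends to row 3. P = [[1, 4, 7], [2, 9], [6, 10], [8]], Q = [[1, 3, 5], [2, 6], [4, 8], [7]].
Insert 3: 3 bumps 4 from row 1; 4 bumps 9 from row 2; 9 bumps 10 from row 3; 10 appends to row 4. P = [[1, 3, 7], [2, 4], [6, 9], [8, 10]], Q = [[1, 3, 5], [2, 6], [4, 8], [7, 9]].
Insert 5: 5 bumps 7 from row 1; 7 appends to row 2. P = [[1, 3, 5], [2, 4, 7], [6, 9], [8, 10]], Q = [[1, 3, 5], [2, 6, 10], [4, 8], [7, 9]].

So P = [[1, 3, 5], [2, 4, 7], [6, 9], [8, 10]], Q = [[1, 3, 5], [2, 6, 10], [4, 8], [7, 9]].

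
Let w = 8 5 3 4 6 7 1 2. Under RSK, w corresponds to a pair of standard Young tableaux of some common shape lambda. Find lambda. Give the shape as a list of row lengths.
RSK row insertion gives P = [[1, 2, 6, 7], [3, 4], [5], [8]], which has shape [4, 2, 1, 1].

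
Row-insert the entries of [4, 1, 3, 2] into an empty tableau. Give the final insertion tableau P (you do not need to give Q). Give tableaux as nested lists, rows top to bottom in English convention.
P = [[1, 2], [3], [4]]

Insert 4: appended to row 1. P = [[4]].
Insert 1: 1 bumps 4 from row 1; 4 starts row 2. P = [[1], [4]].
Insert 3: appended to row 1. P = [[1, 3], [4]].
Insert 2: 2 bumps 3 from row 1; 3 bumps 4 from row 2; 4 starts row 3. P = [[1, 2], [3], [4]].

So P = [[1, 2], [3], [4]].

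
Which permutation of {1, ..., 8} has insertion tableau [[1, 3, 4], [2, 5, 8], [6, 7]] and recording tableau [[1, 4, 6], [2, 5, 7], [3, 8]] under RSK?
Reverse RSK: for i = n, n-1, ..., 1, locate i in Q, remove the corresponding corner cell from P, and reverse-bump its entry up through P; the value ejected from row 1 is w(i).

So w = 6 2 1 7 3 8 5 4.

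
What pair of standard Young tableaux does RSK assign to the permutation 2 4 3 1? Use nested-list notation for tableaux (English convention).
Insert each entry of the permutation into P by Schensted row insertion, recording in Q the position of each new cell.

Insert 2: appended to row 1. P = [[2]], Q = [[1]].
Insert 4: appended to row 1. P = [[2, 4]], Q = [[1, 2]].
Insert 3: 3 bumps 4 from row 1; 4 starts row 2. P = [[2, 3], [4]], Q = [[1, 2], [3]].
Insert 1: 1 bumps 2 from row 1; 2 bumps 4 from row 2; 4 starts row 3. P = [[1, 3], [2], [4]], Q = [[1, 2], [3], [4]].

So P = [[1, 3], [2], [4]], Q = [[1, 2], [3], [4]].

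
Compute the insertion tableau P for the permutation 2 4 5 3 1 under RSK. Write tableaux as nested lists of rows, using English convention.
P = [[1, 3, 5], [2], [4]]

Insert 2: appended to row 1. P = [[2]].
Insert 4: appended to row 1. P = [[2, 4]].
Insert 5: appended to row 1. P = [[2, 4, 5]].
Insert 3: 3 bumps 4 from row 1; 4 starts row 2. P = [[2, 3, 5], [4]].
Insert 1: 1 bumps 2 from row 1; 2 bumps 4 from row 2; 4 starts row 3. P = [[1, 3, 5], [2], [4]].

So P = [[1, 3, 5], [2], [4]].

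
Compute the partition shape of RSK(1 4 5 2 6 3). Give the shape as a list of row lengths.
Row-insert each entry into an empty tableau.

After inserting 1: P = [[1]].
After inserting 4: P = [[1, 4]].
After inserting 5: P = [[1, 4, 5]].
After inserting 2: P = [[1, 2, 5], [4]].
After inserting 6: P = [[1, 2, 5, 6], [4]].
After inserting 3: P = [[1, 2, 3, 6], [4, 5]].

The final insertion tableau P = [[1, 2, 3, 6], [4, 5]] has shape [4, 2].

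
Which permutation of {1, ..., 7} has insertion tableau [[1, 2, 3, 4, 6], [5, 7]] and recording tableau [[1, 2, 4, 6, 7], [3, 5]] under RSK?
Reverse RSK: for i = n, n-1, ..., 1, locate i in Q, remove the corresponding corner cell from P, and reverse-bump its entry up through P; the value ejected from row 1 is w(i).

So w = 1 5 2 7 3 4 6.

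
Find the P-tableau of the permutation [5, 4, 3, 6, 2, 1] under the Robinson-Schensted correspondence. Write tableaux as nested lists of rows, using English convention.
Insert 5: appended to row 1. P = [[5]].
Insert 4: 4 bumps 5 from row 1; 5 starts row 2. P = [[4], [5]].
Insert 3: 3 bumps 4 from row 1; 4 bumps 5 from row 2; 5 starts row 3. P = [[3], [4], [5]].
Insert 6: appended to row 1. P = [[3, 6], [4], [5]].
Insert 2: 2 bumps 3 from row 1; 3 bumps 4 from row 2; 4 bumps 5 from row 3; 5 starts row 4. P = [[2, 6], [3], [4], [5]].
Insert 1: 1 bumps 2 from row 1; 2 bumps 3 from row 2; 3 bumps 4 from row 3; 4 bumps 5 from row 4; 5 starts row 5. P = [[1, 6], [2], [3], [4], [5]].

So P = [[1, 6], [2], [3], [4], [5]].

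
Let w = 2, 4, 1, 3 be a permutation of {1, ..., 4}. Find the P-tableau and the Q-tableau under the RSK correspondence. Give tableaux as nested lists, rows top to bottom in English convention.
Insert each entry of the permutation into P by Schensted row insertion, recording in Q the position of each new cell.

Insert 2: appended to row 1. P = [[2]].
Insert 4: appended to row 1. P = [[2, 4]].
Insert 1: 1 bumps 2 from row 1; 2 starts row 2. P = [[1, 4], [2]].
Insert 3: 3 bumps 4 from row 1; 4 appends to row 2. P = [[1, 3], [2, 4]].

So P = [[1, 3], [2, 4]], Q = [[1, 2], [3, 4]].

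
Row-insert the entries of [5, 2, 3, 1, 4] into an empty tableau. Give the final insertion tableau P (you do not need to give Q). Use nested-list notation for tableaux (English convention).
P = [[1, 3, 4], [2], [5]]

Insert 5: appended to row 1. P = [[5]].
Insert 2: 2 bumps 5 from row 1; 5 starts row 2. P = [[2], [5]].
Insert 3: appended to row 1. P = [[2, 3], [5]].
Insert 1: 1 bumps 2 from row 1; 2 bumps 5 from row 2; 5 starts row 3. P = [[1, 3], [2], [5]].
Insert 4: appended to row 1. P = [[1, 3, 4], [2], [5]].

So P = [[1, 3, 4], [2], [5]].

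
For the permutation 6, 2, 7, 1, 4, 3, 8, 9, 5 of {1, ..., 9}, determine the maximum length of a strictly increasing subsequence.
4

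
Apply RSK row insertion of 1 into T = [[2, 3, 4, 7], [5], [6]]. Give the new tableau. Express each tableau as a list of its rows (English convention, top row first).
In row 1, 1 replaces 2 (the leftmost entry greater than 1); 2 is bumped to row 2. In row 2, 2 replaces 5 (the leftmost entry greater than 2); 5 is bumped to row 3. In row 3, 5 replaces 6 (the leftmost entry greater than 5); 6 is bumped to row 4. 6 starts a new row 4. The new tableau is [[1, 3, 4, 7], [2], [5], [6]].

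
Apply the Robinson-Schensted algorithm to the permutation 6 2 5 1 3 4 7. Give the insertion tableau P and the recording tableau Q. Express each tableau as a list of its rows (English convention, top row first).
Insert each entry of the permutation into P by Schensted row insertion, recording in Q the position of each new cell.

Insert 6: appended to row 1. P = [[6]].
Insert 2: 2 bumps 6 from row 1; 6 starts row 2. P = [[2], [6]].
Insert 5: appended to row 1. P = [[2, 5], [6]].
Insert 1: 1 bumps 2 from row 1; 2 bumps 6 from row 2; 6 starts row 3. P = [[1, 5], [2], [6]].
Insert 3: 3 bumps 5 from row 1; 5 appends to row 2. P = [[1, 3], [2, 5], [6]].
Insert 4: appended to row 1. P = [[1, 3, 4], [2, 5], [6]].
Insert 7: appended to row 1. P = [[1, 3, 4, 7], [2, 5], [6]].

So P = [[1, 3, 4, 7], [2, 5], [6]], Q = [[1, 3, 6, 7], [2, 5], [4]].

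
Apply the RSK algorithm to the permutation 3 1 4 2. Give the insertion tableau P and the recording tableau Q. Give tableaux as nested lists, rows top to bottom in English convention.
P = [[1, 2], [3, 4]], Q = [[1, 3], [2, 4]]

Insert each entry of the permutation into P by Schensted row insertion, recording in Q the position of each new cell.

Insert 3: appended to row 1. P = [[3]].
Insert 1: 1 bumps 3 from row 1; 3 starts row 2. P = [[1], [3]].
Insert 4: appended to row 1. P = [[1, 4], [3]].
Insert 2: 2 bumps 4 from row 1; 4 appends to row 2. P = [[1, 2], [3, 4]].

So P = [[1, 2], [3, 4]], Q = [[1, 3], [2, 4]].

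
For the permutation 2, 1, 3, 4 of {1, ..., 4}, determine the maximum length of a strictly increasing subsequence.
3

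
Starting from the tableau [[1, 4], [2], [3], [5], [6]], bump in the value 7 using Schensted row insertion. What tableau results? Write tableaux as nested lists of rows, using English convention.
7 is larger than every entry of row 1, so it is appended to row 1. The new tableau is [[1, 4, 7], [2], [3], [5], [6]].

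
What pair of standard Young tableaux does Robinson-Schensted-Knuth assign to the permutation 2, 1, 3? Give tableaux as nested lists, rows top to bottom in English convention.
Insert each entry of the permutation into P by Schensted row insertion, recording in Q the position of each new cell.

Insert 2: appended to row 1. P = [[2]].
Insert 1: 1 bumps 2 from row 1; 2 starts row 2. P = [[1], [2]].
Insert 3: appended to row 1. P = [[1, 3], [2]].

So P = [[1, 3], [2]], Q = [[1, 3], [2]].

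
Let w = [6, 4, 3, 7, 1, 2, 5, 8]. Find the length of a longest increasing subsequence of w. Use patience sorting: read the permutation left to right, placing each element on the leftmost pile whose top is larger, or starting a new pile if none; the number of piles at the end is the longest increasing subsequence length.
6: new pile. tops = [6]
4: onto pile 1 (replacing 6). tops = [4]
3: onto pile 1 (replacing 4). tops = [3]
7: new pile. tops = [3, 7]
1: onto pile 1 (replacing 3). tops = [1, 7]
2: onto pile 2 (replacing 7). tops = [1, 2]
5: new pile. tops = [1, 2, 5]
8: new pile. tops = [1, 2, 5, 8]

4 piles, so the longest increasing subsequence has length 4.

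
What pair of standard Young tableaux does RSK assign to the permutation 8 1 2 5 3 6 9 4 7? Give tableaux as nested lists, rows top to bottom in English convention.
P = [[1, 2, 3, 4, 7], [5, 6, 9], [8]], Q = [[1, 3, 4, 6, 7], [2, 8, 9], [5]]

Insert each entry of the permutation into P by Schensted row insertion, recording in Q the position of each new cell.

After inserting 8: P = [[8]].
After inserting 1: P = [[1], [8]].
After inserting 2: P = [[1, 2], [8]].
After inserting 5: P = [[1, 2, 5], [8]].
After inserting 3: P = [[1, 2, 3], [5], [8]].
After inserting 6: P = [[1, 2, 3, 6], [5], [8]].
After inserting 9: P = [[1, 2, 3, 6, 9], [5], [8]].
After inserting 4: P = [[1, 2, 3, 4, 9], [5, 6], [8]].
After inserting 7: P = [[1, 2, 3, 4, 7], [5, 6, 9], [8]].

So P = [[1, 2, 3, 4, 7], [5, 6, 9], [8]], Q = [[1, 3, 4, 6, 7], [2, 8, 9], [5]].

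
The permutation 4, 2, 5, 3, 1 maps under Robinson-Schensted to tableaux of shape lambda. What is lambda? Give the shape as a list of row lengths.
[2, 2, 1]

Row-insert each entry into an empty tableau.

After inserting 4: P = [[4]].
After inserting 2: P = [[2], [4]].
After inserting 5: P = [[2, 5], [4]].
After inserting 3: P = [[2, 3], [4, 5]].
After inserting 1: P = [[1, 3], [2, 5], [4]].

The final insertion tableau P = [[1, 3], [2, 5], [4]] has shape [2, 2, 1].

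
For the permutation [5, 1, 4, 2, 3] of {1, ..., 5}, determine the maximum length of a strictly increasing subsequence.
3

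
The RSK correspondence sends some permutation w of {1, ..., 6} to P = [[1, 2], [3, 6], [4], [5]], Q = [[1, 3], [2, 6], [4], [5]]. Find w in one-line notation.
5 4 6 3 1 2

Reverse the RSK construction: for i from n down to 1, find the cell of Q containing i, remove the entry at that cell from P, and reverse-bump it up through P; the value ejected from row 1 is w(i).

Step i=6: Q has 6 at row 2, column 2; remove 6 from row 2 of P and reverse-bump: 6 enters row 1 and ejects 2. So w(6) = 2. P is now [[1, 6], [3], [4], [5]].
Step i=5: Q has 5 at row 4, column 1; remove 5 from row 4 of P and reverse-bump: 5 enters row 3 and ejects 4; 4 enters row 2 and ejects 3; 3 enters row 1 and ejects 1. So w(5) = 1. P is now [[3, 6], [4], [5]].
Step i=4: Q has 4 at row 3, column 1; remove 5 from row 3 of P and reverse-bump: 5 enters row 2 and ejects 4; 4 enters row 1 and ejects 3. So w(4) = 3. P is now [[4, 6], [5]].
Step i=3: Q has 3 at row 1, column 2; remove that cell from P, ejecting 6. So w(3) = 6. P is now [[4], [5]].
Step i=2: Q has 2 at row 2, column 1; remove 5 from row 2 of P and reverse-bump: 5 enters row 1 and ejects 4. So w(2) = 4. P is now [[5]].
Step i=1: Q has 1 at row 1, column 1; remove that cell from P, ejecting 5. So w(1) = 5. P is now [].

So w = 5 4 6 3 1 2.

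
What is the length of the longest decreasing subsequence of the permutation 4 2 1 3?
3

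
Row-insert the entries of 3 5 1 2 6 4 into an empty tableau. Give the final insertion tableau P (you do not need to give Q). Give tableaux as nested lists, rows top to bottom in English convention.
Insert 3: appended to row 1. P = [[3]].
Insert 5: appended to row 1. P = [[3, 5]].
Insert 1: 1 bumps 3 from row 1; 3 starts row 2. P = [[1, 5], [3]].
Insert 2: 2 bumps 5 from row 1; 5 appends to row 2. P = [[1, 2], [3, 5]].
Insert 6: appended to row 1. P = [[1, 2, 6], [3, 5]].
Insert 4: 4 bumps 6 from row 1; 6 appends to row 2. P = [[1, 2, 4], [3, 5, 6]].

So P = [[1, 2, 4], [3, 5, 6]].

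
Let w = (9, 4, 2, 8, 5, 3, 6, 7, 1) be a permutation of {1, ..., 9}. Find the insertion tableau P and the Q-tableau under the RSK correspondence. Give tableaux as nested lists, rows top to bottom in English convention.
P = [[1, 3, 6, 7], [2, 5], [4], [8], [9]], Q = [[1, 4, 7, 8], [2, 5], [3], [6], [9]]

Insert each entry of the permutation into P by Schensted row insertion, recording in Q the position of each new cell.

Insert 9: appended to row 1. P = [[9]].
Insert 4: 4 bumps 9 from row 1; 9 starts row 2. P = [[4], [9]].
Insert 2: 2 bumps 4 from row 1; 4 bumps 9 from row 2; 9 starts row 3. P = [[2], [4], [9]].
Insert 8: appended to row 1. P = [[2, 8], [4], [9]].
Insert 5: 5 bumps 8 from row 1; 8 appends to row 2. P = [[2, 5], [4, 8], [9]].
Insert 3: 3 bumps 5 from row 1; 5 bumps 8 from row 2; 8 bumps 9 from row 3; 9 starts row 4. P = [[2, 3], [4, 5], [8], [9]].
Insert 6: appended to row 1. P = [[2, 3, 6], [4, 5], [8], [9]].
Insert 7: appended to row 1. P = [[2, 3, 6, 7], [4, 5], [8], [9]].
Insert 1: 1 bumps 2 from row 1; 2 bumps 4 from row 2; 4 bumps 8 from row 3; 8 bumps 9 from row 4; 9 starts row 5. P = [[1, 3, 6, 7], [2, 5], [4], [8], [9]].

So P = [[1, 3, 6, 7], [2, 5], [4], [8], [9]], Q = [[1, 4, 7, 8], [2, 5], [3], [6], [9]].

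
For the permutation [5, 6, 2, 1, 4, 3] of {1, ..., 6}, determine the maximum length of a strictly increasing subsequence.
2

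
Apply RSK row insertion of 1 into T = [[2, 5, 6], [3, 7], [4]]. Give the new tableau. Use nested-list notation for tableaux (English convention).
[[1, 5, 6], [2, 7], [3], [4]]

In row 1, 1 replaces 2 (the leftmost entry greater than 1); 2 is bumped to row 2. In row 2, 2 replaces 3 (the leftmost entry greater than 2); 3 is bumped to row 3. In row 3, 3 replaces 4 (the leftmost entry greater than 3); 4 is bumped to row 4. 4 starts a new row 4. The new tableau is [[1, 5, 6], [2, 7], [3], [4]].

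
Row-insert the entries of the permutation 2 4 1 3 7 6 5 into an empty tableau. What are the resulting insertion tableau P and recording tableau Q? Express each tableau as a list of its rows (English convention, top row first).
P = [[1, 3, 5], [2, 4, 6], [7]], Q = [[1, 2, 5], [3, 4, 6], [7]]

Insert each entry of the permutation into P by Schensted row insertion, recording in Q the position of each new cell.

Insert 2: appended to row 1. P = [[2]].
Insert 4: appended to row 1. P = [[2, 4]].
Insert 1: 1 bumps 2 from row 1; 2 starts row 2. P = [[1, 4], [2]].
Insert 3: 3 bumps 4 from row 1; 4 appends to row 2. P = [[1, 3], [2, 4]].
Insert 7: appended to row 1. P = [[1, 3, 7], [2, 4]].
Insert 6: 6 bumps 7 from row 1; 7 appends to row 2. P = [[1, 3, 6], [2, 4, 7]].
Insert 5: 5 bumps 6 from row 1; 6 bumps 7 from row 2; 7 starts row 3. P = [[1, 3, 5], [2, 4, 6], [7]].

So P = [[1, 3, 5], [2, 4, 6], [7]], Q = [[1, 2, 5], [3, 4, 6], [7]].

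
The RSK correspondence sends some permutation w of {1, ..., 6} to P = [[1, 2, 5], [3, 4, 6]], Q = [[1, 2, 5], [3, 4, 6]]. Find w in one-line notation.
3 4 1 2 6 5

Reverse the RSK construction: for i from n down to 1, find the cell of Q containing i, remove the entry at that cell from P, and reverse-bump it up through P; the value ejected from row 1 is w(i).

Step i=6: Q has 6 at row 2, column 3; remove 6 from row 2 of P and reverse-bump: 6 enters row 1 and ejects 5. So w(6) = 5. P is now [[1, 2, 6], [3, 4]].
Step i=5: Q has 5 at row 1, column 3; remove that cell from P, ejecting 6. So w(5) = 6. P is now [[1, 2], [3, 4]].
Step i=4: Q has 4 at row 2, column 2; remove 4 from row 2 of P and reverse-bump: 4 enters row 1 and ejects 2. So w(4) = 2. P is now [[1, 4], [3]].
Step i=3: Q has 3 at row 2, column 1; remove 3 from row 2 of P and reverse-bump: 3 enters row 1 and ejects 1. So w(3) = 1. P is now [[3, 4]].
Step i=2: Q has 2 at row 1, column 2; remove that cell from P, ejecting 4. So w(2) = 4. P is now [[3]].
Step i=1: Q has 1 at row 1, column 1; remove that cell from P, ejecting 3. So w(1) = 3. P is now [].

So w = 3 4 1 2 6 5.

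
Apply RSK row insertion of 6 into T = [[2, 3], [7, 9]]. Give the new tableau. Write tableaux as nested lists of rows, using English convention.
[[2, 3, 6], [7, 9]]

6 is larger than every entry of row 1, so it is appended to row 1. The new tableau is [[2, 3, 6], [7, 9]].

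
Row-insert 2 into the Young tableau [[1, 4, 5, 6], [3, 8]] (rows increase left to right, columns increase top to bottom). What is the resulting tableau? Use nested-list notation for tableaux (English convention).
In row 1, 2 replaces 4 (the leftmost entry greater than 2); 4 is bumped to row 2. In row 2, 4 replaces 8 (the leftmost entry greater than 4); 8 is bumped to row 3. 8 starts a new row 3. The new tableau is [[1, 2, 5, 6], [3, 4], [8]].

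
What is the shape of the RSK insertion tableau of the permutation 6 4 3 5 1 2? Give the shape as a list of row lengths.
Row-insert each entry into an empty tableau.

After inserting 6: P = [[6]].
After inserting 4: P = [[4], [6]].
After inserting 3: P = [[3], [4], [6]].
After inserting 5: P = [[3, 5], [4], [6]].
After inserting 1: P = [[1, 5], [3], [4], [6]].
After inserting 2: P = [[1, 2], [3, 5], [4], [6]].

The final insertion tableau P = [[1, 2], [3, 5], [4], [6]] has shape [2, 2, 1, 1].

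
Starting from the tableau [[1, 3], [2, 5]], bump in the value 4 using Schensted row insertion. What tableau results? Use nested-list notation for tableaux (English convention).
4 is larger than every entry of row 1, so it is appended to row 1. The new tableau is [[1, 3, 4], [2, 5]].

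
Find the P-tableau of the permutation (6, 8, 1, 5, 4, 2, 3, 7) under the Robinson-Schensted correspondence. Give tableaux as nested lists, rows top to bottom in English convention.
P = [[1, 2, 3, 7], [4, 8], [5], [6]]

Insert 6: appended to row 1. P = [[6]].
Insert 8: appended to row 1. P = [[6, 8]].
Insert 1: 1 bumps 6 from row 1; 6 starts row 2. P = [[1, 8], [6]].
Insert 5: 5 bumps 8 from row 1; 8 appends to row 2. P = [[1, 5], [6, 8]].
Insert 4: 4 bumps 5 from row 1; 5 bumps 6 from row 2; 6 starts row 3. P = [[1, 4], [5, 8], [6]].
Insert 2: 2 bumps 4 from row 1; 4 bumps 5 from row 2; 5 bumps 6 from row 3; 6 starts row 4. P = [[1, 2], [4, 8], [5], [6]].
Insert 3: appended to row 1. P = [[1, 2, 3], [4, 8], [5], [6]].
Insert 7: appended to row 1. P = [[1, 2, 3, 7], [4, 8], [5], [6]].

So P = [[1, 2, 3, 7], [4, 8], [5], [6]].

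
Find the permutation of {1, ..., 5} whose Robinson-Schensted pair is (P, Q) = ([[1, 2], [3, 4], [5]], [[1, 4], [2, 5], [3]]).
Reverse the RSK construction: for i from n down to 1, find the cell of Q containing i, remove the entry at that cell from P, and reverse-bump it up through P; the value ejected from row 1 is w(i).

Step i=5: Q has 5 at row 2, column 2; remove 4 from row 2 of P and reverse-bump: 4 enters row 1 and ejects 2. So w(5) = 2. P is now [[1, 4], [3], [5]].
Step i=4: Q has 4 at row 1, column 2; remove that cell from P, ejecting 4. So w(4) = 4. P is now [[1], [3], [5]].
Step i=3: Q has 3 at row 3, column 1; remove 5 from row 3 of P and reverse-bump: 5 enters row 2 and ejects 3; 3 enters row 1 and ejects 1. So w(3) = 1. P is now [[3], [5]].
Step i=2: Q has 2 at row 2, column 1; remove 5 from row 2 of P and reverse-bump: 5 enters row 1 and ejects 3. So w(2) = 3. P is now [[5]].
Step i=1: Q has 1 at row 1, column 1; remove that cell from P, ejecting 5. So w(1) = 5. P is now [].

So w = 5 3 1 4 2.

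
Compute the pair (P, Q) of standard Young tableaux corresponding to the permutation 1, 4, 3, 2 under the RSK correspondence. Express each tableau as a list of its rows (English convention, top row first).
P = [[1, 2], [3], [4]], Q = [[1, 2], [3], [4]]

Insert each entry of the permutation into P by Schensted row insertion, recording in Q the position of each new cell.

Insert 1: appended to row 1. P = [[1]].
Insert 4: appended to row 1. P = [[1, 4]].
Insert 3: 3 bumps 4 from row 1; 4 starts row 2. P = [[1, 3], [4]].
Insert 2: 2 bumps 3 from row 1; 3 bumps 4 from row 2; 4 starts row 3. P = [[1, 2], [3], [4]].

So P = [[1, 2], [3], [4]], Q = [[1, 2], [3], [4]].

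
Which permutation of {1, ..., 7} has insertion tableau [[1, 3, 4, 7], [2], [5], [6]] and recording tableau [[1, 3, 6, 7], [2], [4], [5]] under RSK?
6 2 5 3 1 4 7

Reverse the RSK construction: for i from n down to 1, find the cell of Q containing i, remove the entry at that cell from P, and reverse-bump it up through P; the value ejected from row 1 is w(i).

Step i=7: Q has 7 at row 1, column 4; remove that cell from P, ejecting 7. So w(7) = 7. P is now [[1, 3, 4], [2], [5], [6]].
Step i=6: Q has 6 at row 1, column 3; remove that cell from P, ejecting 4. So w(6) = 4. P is now [[1, 3], [2], [5], [6]].
Step i=5: Q has 5 at row 4, column 1; remove 6 from row 4 of P and reverse-bump: 6 enters row 3 and ejects 5; 5 enters row 2 and ejects 2; 2 enters row 1 and ejects 1. So w(5) = 1. P is now [[2, 3], [5], [6]].
Step i=4: Q has 4 at row 3, column 1; remove 6 from row 3 of P and reverse-bump: 6 enters row 2 and ejects 5; 5 enters row 1 and ejects 3. So w(4) = 3. P is now [[2, 5], [6]].
Step i=3: Q has 3 at row 1, column 2; remove that cell from P, ejecting 5. So w(3) = 5. P is now [[2], [6]].
Step i=2: Q has 2 at row 2, column 1; remove 6 from row 2 of P and reverse-bump: 6 enters row 1 and ejects 2. So w(2) = 2. P is now [[6]].
Step i=1: Q has 1 at row 1, column 1; remove that cell from P, ejecting 6. So w(1) = 6. P is now [].

So w = 6 2 5 3 1 4 7.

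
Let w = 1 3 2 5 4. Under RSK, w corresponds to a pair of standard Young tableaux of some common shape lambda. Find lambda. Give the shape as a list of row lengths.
[3, 2]

Row-insert each entry into an empty tableau.

After inserting 1: P = [[1]].
After inserting 3: P = [[1, 3]].
After inserting 2: P = [[1, 2], [3]].
After inserting 5: P = [[1, 2, 5], [3]].
After inserting 4: P = [[1, 2, 4], [3, 5]].

The final insertion tableau P = [[1, 2, 4], [3, 5]] has shape [3, 2].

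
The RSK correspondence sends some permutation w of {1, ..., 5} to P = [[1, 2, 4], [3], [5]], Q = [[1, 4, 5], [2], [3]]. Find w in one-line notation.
5 3 1 2 4

Reverse the RSK construction: for i from n down to 1, find the cell of Q containing i, remove the entry at that cell from P, and reverse-bump it up through P; the value ejected from row 1 is w(i).

Step i=5: Q has 5 at row 1, column 3; remove that cell from P, ejecting 4. So w(5) = 4. P is now [[1, 2], [3], [5]].
Step i=4: Q has 4 at row 1, column 2; remove that cell from P, ejecting 2. So w(4) = 2. P is now [[1], [3], [5]].
Step i=3: Q has 3 at row 3, column 1; remove 5 from row 3 of P and reverse-bump: 5 enters row 2 and ejects 3; 3 enters row 1 and ejects 1. So w(3) = 1. P is now [[3], [5]].
Step i=2: Q has 2 at row 2, column 1; remove 5 from row 2 of P and reverse-bump: 5 enters row 1 and ejects 3. So w(2) = 3. P is now [[5]].
Step i=1: Q has 1 at row 1, column 1; remove that cell from P, ejecting 5. So w(1) = 5. P is now [].

So w = 5 3 1 2 4.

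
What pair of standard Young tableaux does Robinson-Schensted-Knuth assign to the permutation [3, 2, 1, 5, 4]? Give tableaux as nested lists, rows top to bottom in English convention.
P = [[1, 4], [2, 5], [3]], Q = [[1, 4], [2, 5], [3]]

Insert each entry of the permutation into P by Schensted row insertion, recording in Q the position of each new cell.

Insert 3: appended to row 1. P = [[3]], Q = [[1]].
Insert 2: 2 bumps 3 from row 1; 3 starts row 2. P = [[2], [3]], Q = [[1], [2]].
Insert 1: 1 bumps 2 from row 1; 2 bumps 3 from row 2; 3 starts row 3. P = [[1], [2], [3]], Q = [[1], [2], [3]].
Insert 5: appended to row 1. P = [[1, 5], [2], [3]], Q = [[1, 4], [2], [3]].
Insert 4: 4 bumps 5 from row 1; 5 appends to row 2. P = [[1, 4], [2, 5], [3]], Q = [[1, 4], [2, 5], [3]].

So P = [[1, 4], [2, 5], [3]], Q = [[1, 4], [2, 5], [3]].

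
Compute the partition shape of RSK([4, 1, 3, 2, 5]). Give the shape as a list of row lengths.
[3, 1, 1]

RSK row insertion gives P = [[1, 2, 5], [3], [4]], which has shape [3, 1, 1].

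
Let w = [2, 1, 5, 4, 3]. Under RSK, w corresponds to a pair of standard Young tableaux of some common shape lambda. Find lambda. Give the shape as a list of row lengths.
[2, 2, 1]

Row-insert each entry into an empty tableau.

After inserting 2: P = [[2]].
After inserting 1: P = [[1], [2]].
After inserting 5: P = [[1, 5], [2]].
After inserting 4: P = [[1, 4], [2, 5]].
After inserting 3: P = [[1, 3], [2, 4], [5]].

The final insertion tableau P = [[1, 3], [2, 4], [5]] has shape [2, 2, 1].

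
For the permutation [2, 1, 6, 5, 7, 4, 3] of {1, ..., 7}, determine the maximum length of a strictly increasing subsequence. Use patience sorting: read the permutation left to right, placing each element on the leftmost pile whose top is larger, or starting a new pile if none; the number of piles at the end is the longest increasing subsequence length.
2: new pile. tops = [2]
1: onto pile 1 (replacing 2). tops = [1]
6: new pile. tops = [1, 6]
5: onto pile 2 (replacing 6). tops = [1, 5]
7: new pile. tops = [1, 5, 7]
4: onto pile 2 (replacing 5). tops = [1, 4, 7]
3: onto pile 2 (replacing 4). tops = [1, 3, 7]

3 piles, so the longest increasing subsequence has length 3.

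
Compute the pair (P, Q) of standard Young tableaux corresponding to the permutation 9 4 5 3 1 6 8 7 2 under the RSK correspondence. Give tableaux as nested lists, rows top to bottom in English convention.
Insert each entry of the permutation into P by Schensted row insertion, recording in Q the position of each new cell.

After inserting 9: P = [[9]].
After inserting 4: P = [[4], [9]].
After inserting 5: P = [[4, 5], [9]].
After inserting 3: P = [[3, 5], [4], [9]].
After inserting 1: P = [[1, 5], [3], [4], [9]].
After inserting 6: P = [[1, 5, 6], [3], [4], [9]].
After inserting 8: P = [[1, 5, 6, 8], [3], [4], [9]].
After inserting 7: P = [[1, 5, 6, 7], [3, 8], [4], [9]].
After inserting 2: P = [[1, 2, 6, 7], [3, 5], [4, 8], [9]].

So P = [[1, 2, 6, 7], [3, 5], [4, 8], [9]], Q = [[1, 3, 6, 7], [2, 8], [4, 9], [5]].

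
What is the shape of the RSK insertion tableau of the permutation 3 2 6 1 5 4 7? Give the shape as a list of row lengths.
Row-insert each entry into an empty tableau.

After inserting 3: P = [[3]].
After inserting 2: P = [[2], [3]].
After inserting 6: P = [[2, 6], [3]].
After inserting 1: P = [[1, 6], [2], [3]].
After inserting 5: P = [[1, 5], [2, 6], [3]].
After inserting 4: P = [[1, 4], [2, 5], [3, 6]].
After inserting 7: P = [[1, 4, 7], [2, 5], [3, 6]].

The final insertion tableau P = [[1, 4, 7], [2, 5], [3, 6]] has shape [3, 2, 2].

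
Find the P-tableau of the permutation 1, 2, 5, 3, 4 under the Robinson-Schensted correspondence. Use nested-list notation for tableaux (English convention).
P = [[1, 2, 3, 4], [5]]

Insert 1: appended to row 1. P = [[1]].
Insert 2: appended to row 1. P = [[1, 2]].
Insert 5: appended to row 1. P = [[1, 2, 5]].
Insert 3: 3 bumps 5 from row 1; 5 starts row 2. P = [[1, 2, 3], [5]].
Insert 4: appended to row 1. P = [[1, 2, 3, 4], [5]].

So P = [[1, 2, 3, 4], [5]].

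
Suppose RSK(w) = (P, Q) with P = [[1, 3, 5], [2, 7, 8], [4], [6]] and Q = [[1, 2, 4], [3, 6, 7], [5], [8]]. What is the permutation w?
Reverse RSK: for i = n, n-1, ..., 1, locate i in Q, remove the corresponding corner cell from P, and reverse-bump its entry up through P; the value ejected from row 1 is w(i).

So w = 6 7 4 8 2 3 5 1.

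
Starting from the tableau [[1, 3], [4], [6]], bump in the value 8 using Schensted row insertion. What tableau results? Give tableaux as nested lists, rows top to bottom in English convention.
8 is larger than every entry of row 1, so it is appended to row 1. The new tableau is [[1, 3, 8], [4], [6]].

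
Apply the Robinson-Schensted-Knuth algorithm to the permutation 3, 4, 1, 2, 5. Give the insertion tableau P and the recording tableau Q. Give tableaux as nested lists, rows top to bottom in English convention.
Insert each entry of the permutation into P by Schensted row insertion, recording in Q the position of each new cell.

After inserting 3: P = [[3]].
After inserting 4: P = [[3, 4]].
After inserting 1: P = [[1, 4], [3]].
After inserting 2: P = [[1, 2], [3, 4]].
After inserting 5: P = [[1, 2, 5], [3, 4]].

So P = [[1, 2, 5], [3, 4]], Q = [[1, 2, 5], [3, 4]].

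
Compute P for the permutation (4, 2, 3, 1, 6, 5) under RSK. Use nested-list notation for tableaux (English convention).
P = [[1, 3, 5], [2, 6], [4]]

Insert 4: appended to row 1. P = [[4]].
Insert 2: 2 bumps 4 from row 1; 4 starts row 2. P = [[2], [4]].
Insert 3: appended to row 1. P = [[2, 3], [4]].
Insert 1: 1 bumps 2 from row 1; 2 bumps 4 from row 2; 4 starts row 3. P = [[1, 3], [2], [4]].
Insert 6: appended to row 1. P = [[1, 3, 6], [2], [4]].
Insert 5: 5 bumps 6 from row 1; 6 appends to row 2. P = [[1, 3, 5], [2, 6], [4]].

So P = [[1, 3, 5], [2, 6], [4]].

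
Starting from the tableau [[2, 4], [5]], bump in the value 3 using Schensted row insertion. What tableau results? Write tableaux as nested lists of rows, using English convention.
In row 1, 3 replaces 4 (the leftmost entry greater than 3); 4 is bumped to row 2. In row 2, 4 replaces 5 (the leftmost entry greater than 4); 5 is bumped to row 3. 5 starts a new row 3. The new tableau is [[2, 3], [4], [5]].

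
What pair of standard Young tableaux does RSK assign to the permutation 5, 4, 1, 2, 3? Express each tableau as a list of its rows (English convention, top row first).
P = [[1, 2, 3], [4], [5]], Q = [[1, 4, 5], [2], [3]]

Insert each entry of the permutation into P by Schensted row insertion, recording in Q the position of each new cell.

Insert 5: appended to row 1. P = [[5]].
Insert 4: 4 bumps 5 from row 1; 5 starts row 2. P = [[4], [5]].
Insert 1: 1 bumps 4 from row 1; 4 bumps 5 from row 2; 5 starts row 3. P = [[1], [4], [5]].
Insert 2: appended to row 1. P = [[1, 2], [4], [5]].
Insert 3: appended to row 1. P = [[1, 2, 3], [4], [5]].

So P = [[1, 2, 3], [4], [5]], Q = [[1, 4, 5], [2], [3]].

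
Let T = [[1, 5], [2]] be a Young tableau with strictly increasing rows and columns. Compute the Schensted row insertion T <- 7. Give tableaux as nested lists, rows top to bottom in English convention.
7 is larger than every entry of row 1, so it is appended to row 1. The new tableau is [[1, 5, 7], [2]].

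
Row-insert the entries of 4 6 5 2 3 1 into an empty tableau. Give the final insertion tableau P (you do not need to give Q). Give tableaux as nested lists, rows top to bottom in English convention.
P = [[1, 3], [2, 5], [4], [6]]

Insert 4: appended to row 1. P = [[4]].
Insert 6: appended to row 1. P = [[4, 6]].
Insert 5: 5 bumps 6 from row 1; 6 starts row 2. P = [[4, 5], [6]].
Insert 2: 2 bumps 4 from row 1; 4 bumps 6 from row 2; 6 starts row 3. P = [[2, 5], [4], [6]].
Insert 3: 3 bumps 5 from row 1; 5 appends to row 2. P = [[2, 3], [4, 5], [6]].
Insert 1: 1 bumps 2 from row 1; 2 bumps 4 from row 2; 4 bumps 6 from row 3; 6 starts row 4. P = [[1, 3], [2, 5], [4], [6]].

So P = [[1, 3], [2, 5], [4], [6]].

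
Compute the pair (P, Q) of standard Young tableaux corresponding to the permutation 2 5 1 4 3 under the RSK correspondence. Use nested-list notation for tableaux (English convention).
Insert each entry of the permutation into P by Schensted row insertion, recording in Q the position of each new cell.

Insert 2: appended to row 1. P = [[2]].
Insert 5: appended to row 1. P = [[2, 5]].
Insert 1: 1 bumps 2 from row 1; 2 starts row 2. P = [[1, 5], [2]].
Insert 4: 4 bumps 5 from row 1; 5 appends to row 2. P = [[1, 4], [2, 5]].
Insert 3: 3 bumps 4 from row 1; 4 bumps 5 from row 2; 5 starts row 3. P = [[1, 3], [2, 4], [5]].

So P = [[1, 3], [2, 4], [5]], Q = [[1, 2], [3, 4], [5]].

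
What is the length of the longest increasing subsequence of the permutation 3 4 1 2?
2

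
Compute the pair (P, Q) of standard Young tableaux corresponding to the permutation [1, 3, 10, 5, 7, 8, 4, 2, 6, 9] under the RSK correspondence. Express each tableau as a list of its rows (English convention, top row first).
Insert each entry of the permutation into P by Schensted row insertion, recording in Q the position of each new cell.

Insert 1: appended to row 1. P = [[1]], Q = [[1]].
Insert 3: appended to row 1. P = [[1, 3]], Q = [[1, 2]].
Insert 10: appended to row 1. P = [[1, 3, 10]], Q = [[1, 2, 3]].
Insert 5: 5 bumps 10 from row 1; 10 starts row 2. P = [[1, 3, 5], [10]], Q = [[1, 2, 3], [4]].
Insert 7: appended to row 1. P = [[1, 3, 5, 7], [10]], Q = [[1, 2, 3, 5], [4]].
Insert 8: appended to row 1. P = [[1, 3, 5, 7, 8], [10]], Q = [[1, 2, 3, 5, 6], [4]].
Insert 4: 4 bumps 5 from row 1; 5 bumps 10 from row 2; 10 starts row 3. P = [[1, 3, 4, 7, 8], [5], [10]], Q = [[1, 2, 3, 5, 6], [4], [7]].
Insert 2: 2 bumps 3 from row 1; 3 bumps 5 from row 2; 5 bumps 10 from row 3; 10 starts row 4. P = [[1, 2, 4, 7, 8], [3], [5], [10]], Q = [[1, 2, 3, 5, 6], [4], [7], [8]].
Insert 6: 6 bumps 7 from row 1; 7 appends to row 2. P = [[1, 2, 4, 6, 8], [3, 7], [5], [10]], Q = [[1, 2, 3, 5, 6], [4, 9], [7], [8]].
Insert 9: appended to row 1. P = [[1, 2, 4, 6, 8, 9], [3, 7], [5], [10]], Q = [[1, 2, 3, 5, 6, 10], [4, 9], [7], [8]].

So P = [[1, 2, 4, 6, 8, 9], [3, 7], [5], [10]], Q = [[1, 2, 3, 5, 6, 10], [4, 9], [7], [8]].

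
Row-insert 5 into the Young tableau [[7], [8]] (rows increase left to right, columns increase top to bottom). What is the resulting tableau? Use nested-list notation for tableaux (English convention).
[[5], [7], [8]]

In row 1, 5 replaces 7 (the leftmost entry greater than 5); 7 is bumped to row 2. In row 2, 7 replaces 8 (the leftmost entry greater than 7); 8 is bumped to row 3. 8 starts a new row 3. The new tableau is [[5], [7], [8]].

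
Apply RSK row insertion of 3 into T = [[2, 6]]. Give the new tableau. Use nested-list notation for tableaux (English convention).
In row 1, 3 replaces 6 (the leftmost entry greater than 3); 6 is bumped to row 2. 6 starts a new row 2. The new tableau is [[2, 3], [6]].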